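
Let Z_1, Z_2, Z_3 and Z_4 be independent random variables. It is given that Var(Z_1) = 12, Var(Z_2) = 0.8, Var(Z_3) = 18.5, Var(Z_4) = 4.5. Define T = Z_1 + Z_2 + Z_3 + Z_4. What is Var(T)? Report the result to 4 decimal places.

35.8000

By independence, Var(T) = (1)²Var(Z_1) + (1)²Var(Z_2) + (1)²Var(Z_3) + (1)²Var(Z_4)
= (1)²·12 + (1)²·0.8 + (1)²·18.5 + (1)²·4.5 = 35.8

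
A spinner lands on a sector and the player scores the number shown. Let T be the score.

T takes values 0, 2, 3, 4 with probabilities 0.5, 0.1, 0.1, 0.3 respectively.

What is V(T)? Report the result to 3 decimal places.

3.210

E[T] = (0)(0.5) + (2)(0.1) + (3)(0.1) + (4)(0.3) = 1.7
E[T²] = (0)²(0.5) + (2)²(0.1) + (3)²(0.1) + (4)²(0.3) = 6.1
V(T) = E[T²] − (E[T])² = 6.1 − (1.7)² = 3.21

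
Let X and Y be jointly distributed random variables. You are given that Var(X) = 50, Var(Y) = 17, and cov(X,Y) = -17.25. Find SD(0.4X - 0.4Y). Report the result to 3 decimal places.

4.030

Var(0.4X - 0.4Y) = (0.4)²·Var(X) + (-0.4)²·Var(Y) + 2·(0.4)·(-0.4)·cov(X,Y)
= 0.16·50 + 0.16·17 + -0.32·-17.25 = 16.24
SD(0.4X - 0.4Y) = √16.24 ≈ 4.030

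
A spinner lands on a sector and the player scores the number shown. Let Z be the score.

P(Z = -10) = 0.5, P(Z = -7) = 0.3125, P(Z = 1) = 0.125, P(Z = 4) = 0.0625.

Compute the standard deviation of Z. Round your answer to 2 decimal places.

E[Z] = (-10)(0.5) + (-7)(0.3125) + (1)(0.125) + (4)(0.0625) = -6.8125
E[Z²] = (-10)²(0.5) + (-7)²(0.3125) + (1)²(0.125) + (4)²(0.0625) = 66.4375
var(Z) = E[Z²] − (E[Z])² = 66.4375 − (-6.8125)² = 20.02734375
SD(Z) = √20.02734375 ≈ 4.48

4.48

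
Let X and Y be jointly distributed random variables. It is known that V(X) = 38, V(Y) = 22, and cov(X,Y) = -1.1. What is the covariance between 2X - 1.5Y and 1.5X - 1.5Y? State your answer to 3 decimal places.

169.275

cov(2X - 1.5Y, 1.5X - 1.5Y) = (2)(1.5)V(X) + (-1.5)(-1.5)V(Y) + [(2)(-1.5) + (-1.5)(1.5)]cov(X,Y)
= 3·38 + 2.25·22 + -5.25·-1.1 = 169.275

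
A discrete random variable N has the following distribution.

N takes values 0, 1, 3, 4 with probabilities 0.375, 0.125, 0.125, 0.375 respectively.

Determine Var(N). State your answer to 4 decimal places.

E[N] = (0)(0.375) + (1)(0.125) + (3)(0.125) + (4)(0.375) = 2
E[N²] = (0)²(0.375) + (1)²(0.125) + (3)²(0.125) + (4)²(0.375) = 7.25
Var(N) = E[N²] − (E[N])² = 7.25 − (2)² = 3.25

3.2500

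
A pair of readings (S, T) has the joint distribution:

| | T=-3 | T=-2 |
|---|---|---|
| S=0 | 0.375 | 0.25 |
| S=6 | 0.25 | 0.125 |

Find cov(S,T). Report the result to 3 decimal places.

-0.094

E[S] = 2.25,  E[T] = -2.625
E[ST] = -6
cov(S,T) = E[ST] − E[S]E[T] = -6 − (2.25)(-2.625) = -0.09375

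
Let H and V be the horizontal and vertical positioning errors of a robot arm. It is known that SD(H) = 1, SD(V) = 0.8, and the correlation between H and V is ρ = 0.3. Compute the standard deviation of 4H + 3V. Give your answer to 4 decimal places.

5.2460

Var(H) = (1)² = 1;  Var(V) = (0.8)² = 0.64
cov(H,V) = ρ·SD(H)·SD(V) = 0.3·1·0.8 = 0.24
Var(4H + 3V) = (4)²·Var(H) + (3)²·Var(V) + 2·(4)·(3)·cov(H,V)
= 16·1 + 9·0.64 + 24·0.24 = 27.52
SD(4H + 3V) = √27.52 ≈ 5.2460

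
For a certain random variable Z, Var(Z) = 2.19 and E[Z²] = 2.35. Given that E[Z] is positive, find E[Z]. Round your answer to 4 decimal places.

(E[Z])² = E[Z²] − Var(Z) = 2.35 − 2.19 = 0.16
E[Z] = √0.16 = 0.4

0.4000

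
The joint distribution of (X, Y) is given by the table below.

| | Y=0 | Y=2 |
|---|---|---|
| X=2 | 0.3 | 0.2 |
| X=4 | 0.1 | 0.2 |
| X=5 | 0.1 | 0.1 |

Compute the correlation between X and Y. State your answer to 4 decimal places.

E[X] = 3.2,  E[Y] = 1
E[XY] = 3.4
Cov(X,Y) = E[XY] − E[X]E[Y] = 3.4 − (3.2)(1) = 0.2
V(X) = 1.56,  V(Y) = 1
ρ = 0.2 / √(1.56·1) ≈ 0.1601

0.1601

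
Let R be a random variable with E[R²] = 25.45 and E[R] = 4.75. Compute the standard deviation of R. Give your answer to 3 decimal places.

Var(R) = 25.45 − (4.75)² = 2.8875
SD(R) = √2.8875 ≈ 1.699

1.699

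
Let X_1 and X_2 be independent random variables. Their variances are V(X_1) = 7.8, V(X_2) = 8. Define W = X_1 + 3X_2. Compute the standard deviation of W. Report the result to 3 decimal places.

8.933

By independence, V(W) = (1)²V(X_1) + (3)²V(X_2)
= (1)²·7.8 + (3)²·8 = 79.8
σ(W) = √79.8 ≈ 8.933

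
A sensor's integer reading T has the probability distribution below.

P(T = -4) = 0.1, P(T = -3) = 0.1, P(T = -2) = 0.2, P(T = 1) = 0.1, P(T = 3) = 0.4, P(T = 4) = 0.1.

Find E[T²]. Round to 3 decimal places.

E[T²] = (-4)²(0.1) + (-3)²(0.1) + (-2)²(0.2) + (1)²(0.1) + (3)²(0.4) + (4)²(0.1) = 8.6

8.600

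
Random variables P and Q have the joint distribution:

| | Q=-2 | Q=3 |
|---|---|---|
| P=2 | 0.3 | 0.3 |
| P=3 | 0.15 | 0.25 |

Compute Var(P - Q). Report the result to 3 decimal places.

E[P] = 2.4,  E[Q] = 0.75,  E[PQ] = 1.95
Var(P) = 6 − (2.4)² = 0.24;  Var(Q) = 6.75 − (0.75)² = 6.1875
cov(P,Q) = 1.95 − (2.4)(0.75) = 0.15
Var(P - Q) = (1)²·0.24 + (-1)²·6.1875 + 2·(1)·(-1)·0.15 = 6.1275

6.128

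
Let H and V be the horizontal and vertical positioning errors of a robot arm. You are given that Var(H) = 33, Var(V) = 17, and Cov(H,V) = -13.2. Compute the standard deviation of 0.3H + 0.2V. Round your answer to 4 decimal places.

Var(0.3H + 0.2V) = (0.3)²·Var(H) + (0.2)²·Var(V) + 2·(0.3)·(0.2)·Cov(H,V)
= 0.09·33 + 0.04·17 + 0.12·-13.2 = 2.066
SD(0.3H + 0.2V) = √2.066 ≈ 1.4374

1.4374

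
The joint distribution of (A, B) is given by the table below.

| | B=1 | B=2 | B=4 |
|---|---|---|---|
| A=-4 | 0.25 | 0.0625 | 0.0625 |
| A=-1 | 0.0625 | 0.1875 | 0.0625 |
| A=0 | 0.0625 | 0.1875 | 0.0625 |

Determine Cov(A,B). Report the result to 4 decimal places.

E[A] = -1.8125,  E[B] = 2
E[AB] = -3.1875
Cov(A,B) = E[AB] − E[A]E[B] = -3.1875 − (-1.8125)(2) = 0.4375

0.4375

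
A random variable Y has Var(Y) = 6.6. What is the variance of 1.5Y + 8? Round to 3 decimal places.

Var(1.5Y + 8) = (1.5)²·Var(Y) = 2.25·6.6 = 14.85

14.850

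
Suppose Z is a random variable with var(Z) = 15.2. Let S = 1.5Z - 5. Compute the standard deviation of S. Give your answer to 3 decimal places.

5.848

var(1.5Z - 5) = (1.5)²·15.2 = 34.2
σ(S) = √34.2 ≈ 5.848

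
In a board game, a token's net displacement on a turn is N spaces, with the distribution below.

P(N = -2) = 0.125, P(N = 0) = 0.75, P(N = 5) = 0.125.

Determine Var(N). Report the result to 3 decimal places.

3.484

E[N] = (-2)(0.125) + (0)(0.75) + (5)(0.125) = 0.375
E[N²] = (-2)²(0.125) + (0)²(0.75) + (5)²(0.125) = 3.625
Var(N) = E[N²] − (E[N])² = 3.625 − (0.375)² = 3.484375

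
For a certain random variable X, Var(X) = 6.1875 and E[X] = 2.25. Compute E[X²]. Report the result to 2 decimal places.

E[X²] = Var(X) + (E[X])² = 6.1875 + (2.25)² = 11.25

11.25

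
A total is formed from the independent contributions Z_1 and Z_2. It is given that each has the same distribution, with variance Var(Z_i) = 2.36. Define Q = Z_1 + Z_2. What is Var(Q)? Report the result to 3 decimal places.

By independence, Var(Q) = (1)²Var(Z_1) + (1)²Var(Z_2)
= (1)²·2.36 + (1)²·2.36 = 4.72

4.720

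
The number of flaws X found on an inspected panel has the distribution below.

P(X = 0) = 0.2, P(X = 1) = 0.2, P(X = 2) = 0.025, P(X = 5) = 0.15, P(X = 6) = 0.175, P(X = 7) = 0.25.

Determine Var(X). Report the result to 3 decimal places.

E[X] = (0)(0.2) + (1)(0.2) + (2)(0.025) + (5)(0.15) + (6)(0.175) + (7)(0.25) = 3.8
E[X²] = (0)²(0.2) + (1)²(0.2) + (2)²(0.025) + (5)²(0.15) + (6)²(0.175) + (7)²(0.25) = 22.6
Var(X) = E[X²] − (E[X])² = 22.6 − (3.8)² = 8.16

8.160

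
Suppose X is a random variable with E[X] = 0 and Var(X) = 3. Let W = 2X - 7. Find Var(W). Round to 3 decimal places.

Var(2X - 7) = (2)²·Var(X) = 4·3 = 12

12.000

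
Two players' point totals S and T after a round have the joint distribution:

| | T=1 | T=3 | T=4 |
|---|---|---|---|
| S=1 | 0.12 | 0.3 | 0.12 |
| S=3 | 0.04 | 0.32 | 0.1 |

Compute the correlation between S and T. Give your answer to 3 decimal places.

E[S] = 1.92,  E[T] = 2.9
E[ST] = 5.7
Cov(S,T) = E[ST] − E[S]E[T] = 5.7 − (1.92)(2.9) = 0.132
Var(S) = 0.9936,  Var(T) = 0.85
ρ = 0.132 / √(0.9936·0.85) ≈ 0.144

0.144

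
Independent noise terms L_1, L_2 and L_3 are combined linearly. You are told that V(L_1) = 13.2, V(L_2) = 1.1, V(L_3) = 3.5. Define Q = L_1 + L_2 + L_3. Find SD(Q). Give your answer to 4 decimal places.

4.2190

By independence, V(Q) = (1)²V(L_1) + (1)²V(L_2) + (1)²V(L_3)
= (1)²·13.2 + (1)²·1.1 + (1)²·3.5 = 17.8
SD(Q) = √17.8 ≈ 4.2190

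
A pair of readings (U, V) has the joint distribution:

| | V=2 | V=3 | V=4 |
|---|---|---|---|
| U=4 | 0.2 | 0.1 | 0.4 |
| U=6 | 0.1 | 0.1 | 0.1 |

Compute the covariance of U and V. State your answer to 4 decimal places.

E[U] = 4.6,  E[V] = 3.2
E[UV] = 14.6
Cov(U,V) = E[UV] − E[U]E[V] = 14.6 − (4.6)(3.2) = -0.12

-0.1200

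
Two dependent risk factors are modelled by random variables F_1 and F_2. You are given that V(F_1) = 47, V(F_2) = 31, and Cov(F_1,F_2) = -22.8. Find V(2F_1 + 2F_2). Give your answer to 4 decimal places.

V(2F_1 + 2F_2) = (2)²·V(F_1) + (2)²·V(F_2) + 2·(2)·(2)·Cov(F_1,F_2)
= 4·47 + 4·31 + 8·-22.8 = 129.6

129.6000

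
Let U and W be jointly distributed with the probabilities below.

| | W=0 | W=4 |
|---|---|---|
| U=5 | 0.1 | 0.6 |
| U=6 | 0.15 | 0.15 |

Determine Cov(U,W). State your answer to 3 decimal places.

-0.300

E[U] = 5.3,  E[W] = 3
E[UW] = 15.6
Cov(U,W) = E[UW] − E[U]E[W] = 15.6 − (5.3)(3) = -0.3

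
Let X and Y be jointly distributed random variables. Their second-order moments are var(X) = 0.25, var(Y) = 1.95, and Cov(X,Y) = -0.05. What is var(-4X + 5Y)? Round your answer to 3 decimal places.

54.750

var(-4X + 5Y) = (-4)²·var(X) + (5)²·var(Y) + 2·(-4)·(5)·Cov(X,Y)
= 16·0.25 + 25·1.95 + -40·-0.05 = 54.75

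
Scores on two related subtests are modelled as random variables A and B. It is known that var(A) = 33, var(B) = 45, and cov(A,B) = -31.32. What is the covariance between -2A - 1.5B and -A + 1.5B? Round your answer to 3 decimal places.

cov(-2A - 1.5B, -A + 1.5B) = (-2)(-1)var(A) + (-1.5)(1.5)var(B) + [(-2)(1.5) + (-1.5)(-1)]cov(A,B)
= 2·33 + -2.25·45 + -1.5·-31.32 = 11.73

11.730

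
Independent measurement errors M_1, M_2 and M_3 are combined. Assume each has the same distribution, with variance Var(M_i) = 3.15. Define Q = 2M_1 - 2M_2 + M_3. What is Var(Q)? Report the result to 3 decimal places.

28.350

By independence, Var(Q) = (2)²Var(M_1) + (-2)²Var(M_2) + (1)²Var(M_3)
= (2)²·3.15 + (-2)²·3.15 + (1)²·3.15 = 28.35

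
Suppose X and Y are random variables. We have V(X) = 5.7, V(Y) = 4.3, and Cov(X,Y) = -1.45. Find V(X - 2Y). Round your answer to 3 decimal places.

V(X - 2Y) = (1)²·V(X) + (-2)²·V(Y) + 2·(1)·(-2)·Cov(X,Y)
= 1·5.7 + 4·4.3 + -4·-1.45 = 28.7

28.700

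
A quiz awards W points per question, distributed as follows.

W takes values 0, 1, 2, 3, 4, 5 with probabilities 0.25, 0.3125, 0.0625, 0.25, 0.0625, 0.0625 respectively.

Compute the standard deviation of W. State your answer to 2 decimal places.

E[W] = (0)(0.25) + (1)(0.3125) + (2)(0.0625) + (3)(0.25) + (4)(0.0625) + (5)(0.0625) = 1.75
E[W²] = (0)²(0.25) + (1)²(0.3125) + (2)²(0.0625) + (3)²(0.25) + (4)²(0.0625) + (5)²(0.0625) = 5.375
var(W) = E[W²] − (E[W])² = 5.375 − (1.75)² = 2.3125
SD(W) = √2.3125 ≈ 1.52

1.52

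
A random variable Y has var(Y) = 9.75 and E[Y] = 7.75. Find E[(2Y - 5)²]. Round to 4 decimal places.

149.2500

E[2Y - 5] = 2·7.75 − 5 = 10.5
var(2Y - 5) = (2)²·9.75 = 39
E[(2Y - 5)²] = var((2Y - 5)) + (E[(2Y - 5)])² = 39 + (10.5)² = 149.25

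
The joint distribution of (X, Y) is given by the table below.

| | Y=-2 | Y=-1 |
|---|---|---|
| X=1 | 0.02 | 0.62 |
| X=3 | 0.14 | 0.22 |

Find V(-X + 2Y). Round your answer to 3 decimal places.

E[X] = 1.72,  E[Y] = -1.16,  E[XY] = -2.16
V(X) = 3.88 − (1.72)² = 0.9216;  V(Y) = 1.48 − (-1.16)² = 0.1344
Cov(X,Y) = -2.16 − (1.72)(-1.16) = -0.1648
V(-X + 2Y) = (-1)²·0.9216 + (2)²·0.1344 + 2·(-1)·(2)·-0.1648 = 2.1184

2.118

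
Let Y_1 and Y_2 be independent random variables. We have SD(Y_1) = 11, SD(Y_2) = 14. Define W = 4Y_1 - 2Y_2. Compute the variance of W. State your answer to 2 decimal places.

V(Y_1) = 121, V(Y_2) = 196
By independence, V(W) = (4)²V(Y_1) + (-2)²V(Y_2)
= (4)²·121 + (-2)²·196 = 2720

2720.00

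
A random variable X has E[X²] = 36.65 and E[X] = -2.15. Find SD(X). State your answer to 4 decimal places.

var(X) = 36.65 − (-2.15)² = 32.0275
SD(X) = √32.0275 ≈ 5.6593

5.6593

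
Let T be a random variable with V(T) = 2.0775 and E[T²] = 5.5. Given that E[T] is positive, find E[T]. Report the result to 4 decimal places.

(E[T])² = E[T²] − V(T) = 5.5 − 2.0775 = 3.4225
E[T] = √3.4225 = 1.85

1.8500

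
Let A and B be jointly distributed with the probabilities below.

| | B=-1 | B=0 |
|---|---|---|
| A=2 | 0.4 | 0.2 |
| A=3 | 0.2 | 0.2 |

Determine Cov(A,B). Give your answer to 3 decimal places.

0.040

E[A] = 2.4,  E[B] = -0.6
E[AB] = -1.4
Cov(A,B) = E[AB] − E[A]E[B] = -1.4 − (2.4)(-0.6) = 0.04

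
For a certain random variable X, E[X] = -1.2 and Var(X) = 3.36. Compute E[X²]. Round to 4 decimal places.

4.8000

E[X²] = Var(X) + (E[X])² = 3.36 + (-1.2)² = 4.8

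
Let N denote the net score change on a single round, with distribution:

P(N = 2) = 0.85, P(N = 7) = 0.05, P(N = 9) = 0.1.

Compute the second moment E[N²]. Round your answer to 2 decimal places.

13.95

E[N²] = (2)²(0.85) + (7)²(0.05) + (9)²(0.1) = 13.95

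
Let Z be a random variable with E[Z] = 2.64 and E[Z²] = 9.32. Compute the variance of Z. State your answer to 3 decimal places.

V(Z) = 9.32 − (2.64)² = 2.3504

2.350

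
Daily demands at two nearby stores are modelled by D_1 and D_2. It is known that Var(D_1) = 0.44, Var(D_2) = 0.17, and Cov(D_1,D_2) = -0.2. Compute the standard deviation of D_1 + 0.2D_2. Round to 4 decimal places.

Var(D_1 + 0.2D_2) = (1)²·Var(D_1) + (0.2)²·Var(D_2) + 2·(1)·(0.2)·Cov(D_1,D_2)
= 1·0.44 + 0.04·0.17 + 0.4·-0.2 = 0.3668
SD(D_1 + 0.2D_2) = √0.3668 ≈ 0.6056

0.6056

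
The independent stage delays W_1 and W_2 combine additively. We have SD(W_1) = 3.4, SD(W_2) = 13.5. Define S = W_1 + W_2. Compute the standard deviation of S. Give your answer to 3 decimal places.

Var(W_1) = 11.56, Var(W_2) = 182.25
By independence, Var(S) = (1)²Var(W_1) + (1)²Var(W_2)
= (1)²·11.56 + (1)²·182.25 = 193.81
SD(S) = √193.81 ≈ 13.922

13.922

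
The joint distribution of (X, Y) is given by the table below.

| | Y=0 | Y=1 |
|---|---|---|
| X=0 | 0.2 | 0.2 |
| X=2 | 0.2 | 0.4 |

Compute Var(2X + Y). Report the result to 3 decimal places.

E[X] = 1.2,  E[Y] = 0.6,  E[XY] = 0.8
Var(X) = 2.4 − (1.2)² = 0.96;  Var(Y) = 0.6 − (0.6)² = 0.24
Cov(X,Y) = 0.8 − (1.2)(0.6) = 0.08
Var(2X + Y) = (2)²·0.96 + (1)²·0.24 + 2·(2)·(1)·0.08 = 4.4

4.400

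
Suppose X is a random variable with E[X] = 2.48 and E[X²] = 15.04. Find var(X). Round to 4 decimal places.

8.8896

var(X) = 15.04 − (2.48)² = 8.8896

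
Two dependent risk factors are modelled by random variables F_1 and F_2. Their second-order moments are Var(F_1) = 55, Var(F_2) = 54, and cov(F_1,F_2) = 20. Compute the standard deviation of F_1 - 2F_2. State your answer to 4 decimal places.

Var(F_1 - 2F_2) = (1)²·Var(F_1) + (-2)²·Var(F_2) + 2·(1)·(-2)·cov(F_1,F_2)
= 1·55 + 4·54 + -4·20 = 191
σ(F_1 - 2F_2) = √191 ≈ 13.8203

13.8203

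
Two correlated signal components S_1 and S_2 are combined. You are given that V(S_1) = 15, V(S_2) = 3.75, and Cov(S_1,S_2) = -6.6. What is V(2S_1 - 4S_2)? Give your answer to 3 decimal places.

V(2S_1 - 4S_2) = (2)²·V(S_1) + (-4)²·V(S_2) + 2·(2)·(-4)·Cov(S_1,S_2)
= 4·15 + 16·3.75 + -16·-6.6 = 225.6

225.600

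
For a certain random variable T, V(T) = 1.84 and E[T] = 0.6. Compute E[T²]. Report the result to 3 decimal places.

2.200

E[T²] = V(T) + (E[T])² = 1.84 + (0.6)² = 2.2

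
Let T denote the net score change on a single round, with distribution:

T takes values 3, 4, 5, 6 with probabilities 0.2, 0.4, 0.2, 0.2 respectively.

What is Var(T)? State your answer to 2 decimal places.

1.04

E[T] = (3)(0.2) + (4)(0.4) + (5)(0.2) + (6)(0.2) = 4.4
E[T²] = (3)²(0.2) + (4)²(0.4) + (5)²(0.2) + (6)²(0.2) = 20.4
Var(T) = E[T²] − (E[T])² = 20.4 − (4.4)² = 1.04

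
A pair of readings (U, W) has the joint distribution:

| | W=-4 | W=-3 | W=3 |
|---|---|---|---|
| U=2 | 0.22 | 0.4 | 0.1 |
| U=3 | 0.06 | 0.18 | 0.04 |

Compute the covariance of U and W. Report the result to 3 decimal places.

E[U] = 2.28,  E[W] = -2.44
E[UW] = -5.54
Cov(U,W) = E[UW] − E[U]E[W] = -5.54 − (2.28)(-2.44) = 0.0232

0.023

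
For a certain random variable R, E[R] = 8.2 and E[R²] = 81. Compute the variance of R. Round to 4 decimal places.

13.7600

V(R) = 81 − (8.2)² = 13.76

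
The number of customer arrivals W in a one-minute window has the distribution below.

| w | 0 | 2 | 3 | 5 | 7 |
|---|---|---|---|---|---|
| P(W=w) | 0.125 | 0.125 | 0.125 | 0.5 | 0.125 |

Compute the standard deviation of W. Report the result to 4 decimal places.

E[W] = (0)(0.125) + (2)(0.125) + (3)(0.125) + (5)(0.5) + (7)(0.125) = 4
E[W²] = (0)²(0.125) + (2)²(0.125) + (3)²(0.125) + (5)²(0.5) + (7)²(0.125) = 20.25
Var(W) = E[W²] − (E[W])² = 20.25 − (4)² = 4.25
SD(W) = √4.25 ≈ 2.0616

2.0616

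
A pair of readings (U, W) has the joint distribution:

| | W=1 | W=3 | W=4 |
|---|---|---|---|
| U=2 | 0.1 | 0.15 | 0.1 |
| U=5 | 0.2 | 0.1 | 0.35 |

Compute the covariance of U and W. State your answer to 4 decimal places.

0.1425

E[U] = 3.95,  E[W] = 2.85
E[UW] = 11.4
cov(U,W) = E[UW] − E[U]E[W] = 11.4 − (3.95)(2.85) = 0.1425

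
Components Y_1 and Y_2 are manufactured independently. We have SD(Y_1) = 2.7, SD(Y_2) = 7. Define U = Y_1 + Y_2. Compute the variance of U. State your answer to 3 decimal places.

Var(Y_1) = 7.29, Var(Y_2) = 49
By independence, Var(U) = (1)²Var(Y_1) + (1)²Var(Y_2)
= (1)²·7.29 + (1)²·49 = 56.29

56.290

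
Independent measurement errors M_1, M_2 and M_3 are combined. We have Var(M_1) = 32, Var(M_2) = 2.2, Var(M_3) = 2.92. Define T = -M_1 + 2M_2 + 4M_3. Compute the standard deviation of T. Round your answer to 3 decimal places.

By independence, Var(T) = (-1)²Var(M_1) + (2)²Var(M_2) + (4)²Var(M_3)
= (-1)²·32 + (2)²·2.2 + (4)²·2.92 = 87.52
SD(T) = √87.52 ≈ 9.355

9.355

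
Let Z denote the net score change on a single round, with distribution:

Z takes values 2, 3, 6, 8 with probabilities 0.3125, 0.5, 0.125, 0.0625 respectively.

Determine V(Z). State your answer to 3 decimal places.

E[Z] = (2)(0.3125) + (3)(0.5) + (6)(0.125) + (8)(0.0625) = 3.375
E[Z²] = (2)²(0.3125) + (3)²(0.5) + (6)²(0.125) + (8)²(0.0625) = 14.25
V(Z) = E[Z²] − (E[Z])² = 14.25 − (3.375)² = 2.859375

2.859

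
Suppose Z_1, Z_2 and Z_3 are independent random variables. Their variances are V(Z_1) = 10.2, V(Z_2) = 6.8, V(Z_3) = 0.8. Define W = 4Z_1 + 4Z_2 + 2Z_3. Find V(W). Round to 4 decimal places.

By independence, V(W) = (4)²V(Z_1) + (4)²V(Z_2) + (2)²V(Z_3)
= (4)²·10.2 + (4)²·6.8 + (2)²·0.8 = 275.2

275.2000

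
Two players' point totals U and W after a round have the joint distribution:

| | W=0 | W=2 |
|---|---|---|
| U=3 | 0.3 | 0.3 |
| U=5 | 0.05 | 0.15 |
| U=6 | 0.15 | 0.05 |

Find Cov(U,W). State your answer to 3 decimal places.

E[U] = 4,  E[W] = 1
E[UW] = 3.9
Cov(U,W) = E[UW] − E[U]E[W] = 3.9 − (4)(1) = -0.1

-0.100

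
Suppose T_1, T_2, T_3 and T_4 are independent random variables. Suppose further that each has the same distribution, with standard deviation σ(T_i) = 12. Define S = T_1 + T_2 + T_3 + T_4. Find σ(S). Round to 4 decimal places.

V(T_i) = (12)² = 144
By independence, V(S) = (1)²V(T_1) + (1)²V(T_2) + (1)²V(T_3) + (1)²V(T_4)
= (1)²·144 + (1)²·144 + (1)²·144 + (1)²·144 = 576
σ(S) = √576 ≈ 24.0000

24.0000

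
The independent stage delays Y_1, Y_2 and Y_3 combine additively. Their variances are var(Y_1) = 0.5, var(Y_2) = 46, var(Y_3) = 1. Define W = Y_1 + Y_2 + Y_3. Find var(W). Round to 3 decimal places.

47.500

By independence, var(W) = (1)²var(Y_1) + (1)²var(Y_2) + (1)²var(Y_3)
= (1)²·0.5 + (1)²·46 + (1)²·1 = 47.5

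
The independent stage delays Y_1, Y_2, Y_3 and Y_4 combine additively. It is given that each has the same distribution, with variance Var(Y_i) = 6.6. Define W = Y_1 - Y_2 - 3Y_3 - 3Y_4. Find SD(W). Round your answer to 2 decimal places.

By independence, Var(W) = (1)²Var(Y_1) + (-1)²Var(Y_2) + (-3)²Var(Y_3) + (-3)²Var(Y_4)
= (1)²·6.6 + (-1)²·6.6 + (-3)²·6.6 + (-3)²·6.6 = 132
SD(W) = √132 ≈ 11.49

11.49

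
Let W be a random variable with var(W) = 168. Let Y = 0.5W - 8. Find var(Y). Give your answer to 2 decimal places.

var(0.5W - 8) = (0.5)²·var(W) = 0.25·168 = 42

42.00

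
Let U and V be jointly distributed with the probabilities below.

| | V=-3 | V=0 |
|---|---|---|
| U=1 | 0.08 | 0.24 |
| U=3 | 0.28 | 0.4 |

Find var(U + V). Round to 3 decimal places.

2.522

E[U] = 2.36,  E[V] = -1.08,  E[UV] = -2.76
var(U) = 6.44 − (2.36)² = 0.8704;  var(V) = 3.24 − (-1.08)² = 2.0736
Cov(U,V) = -2.76 − (2.36)(-1.08) = -0.2112
var(U + V) = (1)²·0.8704 + (1)²·2.0736 + 2·(1)·(1)·-0.2112 = 2.5216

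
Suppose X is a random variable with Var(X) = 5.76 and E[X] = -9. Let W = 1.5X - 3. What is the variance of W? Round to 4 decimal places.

Var(1.5X - 3) = (1.5)²·Var(X) = 2.25·5.76 = 12.96

12.9600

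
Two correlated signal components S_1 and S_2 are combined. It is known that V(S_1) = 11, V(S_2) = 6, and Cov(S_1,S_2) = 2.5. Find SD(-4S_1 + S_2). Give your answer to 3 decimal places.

V(-4S_1 + S_2) = (-4)²·V(S_1) + (1)²·V(S_2) + 2·(-4)·(1)·Cov(S_1,S_2)
= 16·11 + 1·6 + -8·2.5 = 162
SD(-4S_1 + S_2) = √162 ≈ 12.728

12.728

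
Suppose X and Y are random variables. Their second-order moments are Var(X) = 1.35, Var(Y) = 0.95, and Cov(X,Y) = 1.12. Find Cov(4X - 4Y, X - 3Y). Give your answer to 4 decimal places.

-1.1200

Cov(4X - 4Y, X - 3Y) = (4)(1)Var(X) + (-4)(-3)Var(Y) + [(4)(-3) + (-4)(1)]Cov(X,Y)
= 4·1.35 + 12·0.95 + -16·1.12 = -1.12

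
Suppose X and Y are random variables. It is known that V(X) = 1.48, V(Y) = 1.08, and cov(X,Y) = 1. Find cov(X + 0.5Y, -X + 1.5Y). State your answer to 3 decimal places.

0.330

cov(X + 0.5Y, -X + 1.5Y) = (1)(-1)V(X) + (0.5)(1.5)V(Y) + [(1)(1.5) + (0.5)(-1)]cov(X,Y)
= -1·1.48 + 0.75·1.08 + 1·1 = 0.33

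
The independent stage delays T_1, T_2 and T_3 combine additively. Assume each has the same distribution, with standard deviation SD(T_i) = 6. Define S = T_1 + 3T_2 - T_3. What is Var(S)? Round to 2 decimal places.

Var(T_i) = (6)² = 36
By independence, Var(S) = (1)²Var(T_1) + (3)²Var(T_2) + (-1)²Var(T_3)
= (1)²·36 + (3)²·36 + (-1)²·36 = 396

396.00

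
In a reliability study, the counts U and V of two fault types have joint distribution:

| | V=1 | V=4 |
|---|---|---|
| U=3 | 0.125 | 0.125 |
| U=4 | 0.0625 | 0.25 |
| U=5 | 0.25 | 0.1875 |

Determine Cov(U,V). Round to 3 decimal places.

-0.129

E[U] = 4.1875,  E[V] = 2.6875
E[UV] = 11.125
Cov(U,V) = E[UV] − E[U]E[V] = 11.125 − (4.1875)(2.6875) = -0.12890625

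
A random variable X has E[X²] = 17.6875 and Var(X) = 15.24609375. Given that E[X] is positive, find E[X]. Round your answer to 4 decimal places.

1.5625

(E[X])² = E[X²] − Var(X) = 17.6875 − 15.24609375 = 2.44140625
E[X] = √2.44140625 = 1.5625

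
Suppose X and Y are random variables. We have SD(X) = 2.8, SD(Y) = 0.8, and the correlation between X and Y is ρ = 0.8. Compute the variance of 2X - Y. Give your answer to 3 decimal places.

Var(X) = (2.8)² = 7.84;  Var(Y) = (0.8)² = 0.64
Cov(X,Y) = ρ·SD(X)·SD(Y) = 0.8·2.8·0.8 = 1.792
Var(2X - Y) = (2)²·Var(X) + (-1)²·Var(Y) + 2·(2)·(-1)·Cov(X,Y)
= 4·7.84 + 1·0.64 + -4·1.792 = 24.832

24.832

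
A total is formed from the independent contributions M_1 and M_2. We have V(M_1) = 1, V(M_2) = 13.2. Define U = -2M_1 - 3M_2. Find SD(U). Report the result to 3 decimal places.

11.082

By independence, V(U) = (-2)²V(M_1) + (-3)²V(M_2)
= (-2)²·1 + (-3)²·13.2 = 122.8
SD(U) = √122.8 ≈ 11.082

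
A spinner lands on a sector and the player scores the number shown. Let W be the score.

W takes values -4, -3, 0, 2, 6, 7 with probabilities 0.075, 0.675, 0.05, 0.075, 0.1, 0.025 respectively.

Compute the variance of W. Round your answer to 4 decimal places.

10.4400

E[W] = (-4)(0.075) + (-3)(0.675) + (0)(0.05) + (2)(0.075) + (6)(0.1) + (7)(0.025) = -1.4
E[W²] = (-4)²(0.075) + (-3)²(0.675) + (0)²(0.05) + (2)²(0.075) + (6)²(0.1) + (7)²(0.025) = 12.4
V(W) = E[W²] − (E[W])² = 12.4 − (-1.4)² = 10.44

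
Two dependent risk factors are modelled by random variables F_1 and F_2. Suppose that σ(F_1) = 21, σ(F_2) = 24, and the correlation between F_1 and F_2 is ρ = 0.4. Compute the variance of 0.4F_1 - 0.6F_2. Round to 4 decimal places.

181.1520

Var(F_1) = (21)² = 441;  Var(F_2) = (24)² = 576
Cov(F_1,F_2) = ρ·σ(F_1)·σ(F_2) = 0.4·21·24 = 201.6
Var(0.4F_1 - 0.6F_2) = (0.4)²·Var(F_1) + (-0.6)²·Var(F_2) + 2·(0.4)·(-0.6)·Cov(F_1,F_2)
= 0.16·441 + 0.36·576 + -0.48·201.6 = 181.152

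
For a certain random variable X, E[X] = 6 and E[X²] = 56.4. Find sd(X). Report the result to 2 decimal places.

4.52

Var(X) = 56.4 − (6)² = 20.4
sd(X) = √20.4 ≈ 4.52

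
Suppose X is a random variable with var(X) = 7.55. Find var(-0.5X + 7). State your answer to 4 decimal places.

var(-0.5X + 7) = (-0.5)²·var(X) = 0.25·7.55 = 1.8875

1.8875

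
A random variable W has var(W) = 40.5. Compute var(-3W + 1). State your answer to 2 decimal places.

364.50

var(-3W + 1) = (-3)²·var(W) = 9·40.5 = 364.5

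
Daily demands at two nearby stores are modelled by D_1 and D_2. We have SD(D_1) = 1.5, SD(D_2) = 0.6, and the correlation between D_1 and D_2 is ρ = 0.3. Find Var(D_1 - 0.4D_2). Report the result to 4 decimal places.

Var(D_1) = (1.5)² = 2.25;  Var(D_2) = (0.6)² = 0.36
Cov(D_1,D_2) = ρ·SD(D_1)·SD(D_2) = 0.3·1.5·0.6 = 0.27
Var(D_1 - 0.4D_2) = (1)²·Var(D_1) + (-0.4)²·Var(D_2) + 2·(1)·(-0.4)·Cov(D_1,D_2)
= 1·2.25 + 0.16·0.36 + -0.8·0.27 = 2.0916

2.0916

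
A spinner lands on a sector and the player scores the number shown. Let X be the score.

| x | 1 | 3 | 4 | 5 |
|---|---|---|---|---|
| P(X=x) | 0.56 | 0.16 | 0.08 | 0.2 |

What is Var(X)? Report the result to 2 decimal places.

2.71

E[X] = (1)(0.56) + (3)(0.16) + (4)(0.08) + (5)(0.2) = 2.36
E[X²] = (1)²(0.56) + (3)²(0.16) + (4)²(0.08) + (5)²(0.2) = 8.28
Var(X) = E[X²] − (E[X])² = 8.28 − (2.36)² = 2.7104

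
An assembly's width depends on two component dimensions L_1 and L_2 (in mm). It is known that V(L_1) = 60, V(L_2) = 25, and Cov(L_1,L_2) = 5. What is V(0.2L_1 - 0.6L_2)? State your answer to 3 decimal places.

V(0.2L_1 - 0.6L_2) = (0.2)²·V(L_1) + (-0.6)²·V(L_2) + 2·(0.2)·(-0.6)·Cov(L_1,L_2)
= 0.04·60 + 0.36·25 + -0.24·5 = 10.2

10.200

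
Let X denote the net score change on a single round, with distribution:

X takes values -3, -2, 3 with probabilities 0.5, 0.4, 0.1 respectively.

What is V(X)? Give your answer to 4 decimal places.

E[X] = (-3)(0.5) + (-2)(0.4) + (3)(0.1) = -2
E[X²] = (-3)²(0.5) + (-2)²(0.4) + (3)²(0.1) = 7
V(X) = E[X²] − (E[X])² = 7 − (-2)² = 3

3.0000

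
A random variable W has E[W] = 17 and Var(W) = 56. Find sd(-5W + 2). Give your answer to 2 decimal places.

Var(-5W + 2) = (-5)²·56 = 1400
sd(-5W + 2) = √1400 ≈ 37.42

37.42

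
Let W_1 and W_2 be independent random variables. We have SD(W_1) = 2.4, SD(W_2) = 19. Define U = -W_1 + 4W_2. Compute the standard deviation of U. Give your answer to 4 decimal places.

var(W_1) = 5.76, var(W_2) = 361
By independence, var(U) = (-1)²var(W_1) + (4)²var(W_2)
= (-1)²·5.76 + (4)²·361 = 5781.76
SD(U) = √5781.76 ≈ 76.0379

76.0379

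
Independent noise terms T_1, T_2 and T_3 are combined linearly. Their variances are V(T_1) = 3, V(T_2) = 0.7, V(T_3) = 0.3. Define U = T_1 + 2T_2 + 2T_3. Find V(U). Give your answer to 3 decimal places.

7.000

By independence, V(U) = (1)²V(T_1) + (2)²V(T_2) + (2)²V(T_3)
= (1)²·3 + (2)²·0.7 + (2)²·0.3 = 7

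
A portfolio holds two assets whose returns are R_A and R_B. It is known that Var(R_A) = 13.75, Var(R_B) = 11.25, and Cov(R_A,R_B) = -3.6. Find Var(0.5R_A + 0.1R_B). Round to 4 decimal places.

3.1900

Var(0.5R_A + 0.1R_B) = (0.5)²·Var(R_A) + (0.1)²·Var(R_B) + 2·(0.5)·(0.1)·Cov(R_A,R_B)
= 0.25·13.75 + 0.01·11.25 + 0.1·-3.6 = 3.19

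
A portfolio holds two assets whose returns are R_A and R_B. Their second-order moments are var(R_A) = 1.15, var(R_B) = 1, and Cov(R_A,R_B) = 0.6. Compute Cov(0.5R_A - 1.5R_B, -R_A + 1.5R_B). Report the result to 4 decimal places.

-1.4750

Cov(0.5R_A - 1.5R_B, -R_A + 1.5R_B) = (0.5)(-1)var(R_A) + (-1.5)(1.5)var(R_B) + [(0.5)(1.5) + (-1.5)(-1)]Cov(R_A,R_B)
= -0.5·1.15 + -2.25·1 + 2.25·0.6 = -1.475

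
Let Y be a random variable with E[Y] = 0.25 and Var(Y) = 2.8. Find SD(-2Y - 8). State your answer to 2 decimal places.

Var(-2Y - 8) = (-2)²·2.8 = 11.2
SD(-2Y - 8) = √11.2 ≈ 3.35

3.35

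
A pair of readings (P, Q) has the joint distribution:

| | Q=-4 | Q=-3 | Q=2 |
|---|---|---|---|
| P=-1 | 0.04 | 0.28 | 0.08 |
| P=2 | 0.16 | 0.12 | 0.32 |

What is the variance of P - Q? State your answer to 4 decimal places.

6.9600

E[P] = 0.8,  E[Q] = -1.2,  E[PQ] = 0.12
var(P) = 2.8 − (0.8)² = 2.16;  var(Q) = 8.4 − (-1.2)² = 6.96
Cov(P,Q) = 0.12 − (0.8)(-1.2) = 1.08
var(P - Q) = (1)²·2.16 + (-1)²·6.96 + 2·(1)·(-1)·1.08 = 6.96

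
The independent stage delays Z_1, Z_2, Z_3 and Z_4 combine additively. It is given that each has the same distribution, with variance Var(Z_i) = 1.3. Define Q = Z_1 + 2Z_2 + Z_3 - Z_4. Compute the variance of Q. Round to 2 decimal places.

By independence, Var(Q) = (1)²Var(Z_1) + (2)²Var(Z_2) + (1)²Var(Z_3) + (-1)²Var(Z_4)
= (1)²·1.3 + (2)²·1.3 + (1)²·1.3 + (-1)²·1.3 = 9.1

9.10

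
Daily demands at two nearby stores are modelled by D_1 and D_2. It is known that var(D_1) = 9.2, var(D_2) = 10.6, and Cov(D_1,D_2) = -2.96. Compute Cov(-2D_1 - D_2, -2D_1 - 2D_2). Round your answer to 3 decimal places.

Cov(-2D_1 - D_2, -2D_1 - 2D_2) = (-2)(-2)var(D_1) + (-1)(-2)var(D_2) + [(-2)(-2) + (-1)(-2)]Cov(D_1,D_2)
= 4·9.2 + 2·10.6 + 6·-2.96 = 40.24

40.240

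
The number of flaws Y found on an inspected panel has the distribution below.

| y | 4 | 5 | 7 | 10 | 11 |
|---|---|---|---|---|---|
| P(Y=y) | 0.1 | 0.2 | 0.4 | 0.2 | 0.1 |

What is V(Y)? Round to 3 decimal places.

E[Y] = (4)(0.1) + (5)(0.2) + (7)(0.4) + (10)(0.2) + (11)(0.1) = 7.3
E[Y²] = (4)²(0.1) + (5)²(0.2) + (7)²(0.4) + (10)²(0.2) + (11)²(0.1) = 58.3
V(Y) = E[Y²] − (E[Y])² = 58.3 − (7.3)² = 5.01

5.010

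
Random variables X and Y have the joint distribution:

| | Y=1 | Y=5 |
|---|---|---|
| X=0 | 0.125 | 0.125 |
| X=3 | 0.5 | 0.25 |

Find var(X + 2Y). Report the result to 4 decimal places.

15.1875

E[X] = 2.25,  E[Y] = 2.5,  E[XY] = 5.25
var(X) = 6.75 − (2.25)² = 1.6875;  var(Y) = 10 − (2.5)² = 3.75
Cov(X,Y) = 5.25 − (2.25)(2.5) = -0.375
var(X + 2Y) = (1)²·1.6875 + (2)²·3.75 + 2·(1)·(2)·-0.375 = 15.1875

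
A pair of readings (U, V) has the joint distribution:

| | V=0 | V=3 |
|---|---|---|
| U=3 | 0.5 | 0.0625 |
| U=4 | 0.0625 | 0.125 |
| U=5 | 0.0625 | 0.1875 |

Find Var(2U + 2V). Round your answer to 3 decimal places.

17.109

E[U] = 3.6875,  E[V] = 1.125,  E[UV] = 4.875
Var(U) = 14.3125 − (3.6875)² = 0.71484375;  Var(V) = 3.375 − (1.125)² = 2.109375
Cov(U,V) = 4.875 − (3.6875)(1.125) = 0.7265625
Var(2U + 2V) = (2)²·0.71484375 + (2)²·2.109375 + 2·(2)·(2)·0.7265625 = 17.109375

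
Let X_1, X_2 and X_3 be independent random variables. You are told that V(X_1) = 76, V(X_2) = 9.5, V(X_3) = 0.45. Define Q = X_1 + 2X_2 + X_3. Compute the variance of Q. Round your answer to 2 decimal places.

114.45

By independence, V(Q) = (1)²V(X_1) + (2)²V(X_2) + (1)²V(X_3)
= (1)²·76 + (2)²·9.5 + (1)²·0.45 = 114.45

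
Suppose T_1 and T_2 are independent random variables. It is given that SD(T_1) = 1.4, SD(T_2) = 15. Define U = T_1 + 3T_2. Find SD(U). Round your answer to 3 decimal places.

Var(T_1) = 1.96, Var(T_2) = 225
By independence, Var(U) = (1)²Var(T_1) + (3)²Var(T_2)
= (1)²·1.96 + (3)²·225 = 2026.96
SD(U) = √2026.96 ≈ 45.022

45.022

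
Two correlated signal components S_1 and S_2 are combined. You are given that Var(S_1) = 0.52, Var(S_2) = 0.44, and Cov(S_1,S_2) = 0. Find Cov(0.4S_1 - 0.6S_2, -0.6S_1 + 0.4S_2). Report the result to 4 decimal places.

-0.2304

Cov(0.4S_1 - 0.6S_2, -0.6S_1 + 0.4S_2) = (0.4)(-0.6)Var(S_1) + (-0.6)(0.4)Var(S_2) + [(0.4)(0.4) + (-0.6)(-0.6)]Cov(S_1,S_2)
= -0.24·0.52 + -0.24·0.44 + 0.52·0 = -0.2304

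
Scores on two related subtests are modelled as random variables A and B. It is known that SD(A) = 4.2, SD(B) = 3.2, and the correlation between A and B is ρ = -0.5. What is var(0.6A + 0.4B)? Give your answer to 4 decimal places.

var(A) = (4.2)² = 17.64;  var(B) = (3.2)² = 10.24
Cov(A,B) = ρ·SD(A)·SD(B) = -0.5·4.2·3.2 = -6.72
var(0.6A + 0.4B) = (0.6)²·var(A) + (0.4)²·var(B) + 2·(0.6)·(0.4)·Cov(A,B)
= 0.36·17.64 + 0.16·10.24 + 0.48·-6.72 = 4.7632

4.7632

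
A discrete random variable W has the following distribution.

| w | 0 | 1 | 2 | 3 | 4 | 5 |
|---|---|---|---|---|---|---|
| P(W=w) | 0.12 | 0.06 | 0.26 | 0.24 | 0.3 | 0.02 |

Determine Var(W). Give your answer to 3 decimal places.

E[W] = (0)(0.12) + (1)(0.06) + (2)(0.26) + (3)(0.24) + (4)(0.3) + (5)(0.02) = 2.6
E[W²] = (0)²(0.12) + (1)²(0.06) + (2)²(0.26) + (3)²(0.24) + (4)²(0.3) + (5)²(0.02) = 8.56
Var(W) = E[W²] − (E[W])² = 8.56 − (2.6)² = 1.8

1.800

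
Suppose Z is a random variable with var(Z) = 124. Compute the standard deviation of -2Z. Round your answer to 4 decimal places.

22.2711

var(-2Z) = (-2)²·124 = 496
sd(-2Z) = √496 ≈ 22.2711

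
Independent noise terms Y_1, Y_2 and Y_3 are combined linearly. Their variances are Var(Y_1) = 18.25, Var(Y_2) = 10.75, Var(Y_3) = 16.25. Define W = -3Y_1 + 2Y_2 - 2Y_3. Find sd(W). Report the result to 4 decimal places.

16.5000

By independence, Var(W) = (-3)²Var(Y_1) + (2)²Var(Y_2) + (-2)²Var(Y_3)
= (-3)²·18.25 + (2)²·10.75 + (-2)²·16.25 = 272.25
sd(W) = √272.25 ≈ 16.5000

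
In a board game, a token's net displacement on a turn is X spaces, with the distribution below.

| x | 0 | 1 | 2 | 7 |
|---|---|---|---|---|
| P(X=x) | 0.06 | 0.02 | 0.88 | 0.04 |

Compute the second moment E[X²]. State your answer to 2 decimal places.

E[X²] = (0)²(0.06) + (1)²(0.02) + (2)²(0.88) + (7)²(0.04) = 5.5

5.50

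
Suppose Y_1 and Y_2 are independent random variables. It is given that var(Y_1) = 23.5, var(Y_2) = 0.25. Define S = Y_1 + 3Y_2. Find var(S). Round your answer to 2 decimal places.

By independence, var(S) = (1)²var(Y_1) + (3)²var(Y_2)
= (1)²·23.5 + (3)²·0.25 = 25.75

25.75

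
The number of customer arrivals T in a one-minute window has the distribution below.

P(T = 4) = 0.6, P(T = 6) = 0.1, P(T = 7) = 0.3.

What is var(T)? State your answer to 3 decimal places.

1.890

E[T] = (4)(0.6) + (6)(0.1) + (7)(0.3) = 5.1
E[T²] = (4)²(0.6) + (6)²(0.1) + (7)²(0.3) = 27.9
var(T) = E[T²] − (E[T])² = 27.9 − (5.1)² = 1.89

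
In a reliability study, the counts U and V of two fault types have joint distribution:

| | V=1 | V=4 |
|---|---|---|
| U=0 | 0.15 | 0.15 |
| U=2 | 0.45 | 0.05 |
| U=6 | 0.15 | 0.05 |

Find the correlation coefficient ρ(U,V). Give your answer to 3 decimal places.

E[U] = 2.2,  E[V] = 1.75
E[UV] = 3.4
Cov(U,V) = E[UV] − E[U]E[V] = 3.4 − (2.2)(1.75) = -0.45
var(U) = 4.36,  var(V) = 1.6875
ρ = -0.45 / √(4.36·1.6875) ≈ -0.166

-0.166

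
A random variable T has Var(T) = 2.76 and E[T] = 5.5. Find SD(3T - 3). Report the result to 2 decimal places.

4.98

Var(3T - 3) = (3)²·2.76 = 24.84
SD(3T - 3) = √24.84 ≈ 4.98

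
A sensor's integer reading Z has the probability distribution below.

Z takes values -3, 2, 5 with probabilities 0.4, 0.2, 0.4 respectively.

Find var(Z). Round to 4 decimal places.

E[Z] = (-3)(0.4) + (2)(0.2) + (5)(0.4) = 1.2
E[Z²] = (-3)²(0.4) + (2)²(0.2) + (5)²(0.4) = 14.4
var(Z) = E[Z²] − (E[Z])² = 14.4 − (1.2)² = 12.96

12.9600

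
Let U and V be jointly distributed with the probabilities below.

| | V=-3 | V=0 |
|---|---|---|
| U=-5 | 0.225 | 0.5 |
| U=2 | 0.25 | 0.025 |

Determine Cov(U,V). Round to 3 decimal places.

E[U] = -3.075,  E[V] = -1.425
E[UV] = 1.875
Cov(U,V) = E[UV] − E[U]E[V] = 1.875 − (-3.075)(-1.425) = -2.506875

-2.507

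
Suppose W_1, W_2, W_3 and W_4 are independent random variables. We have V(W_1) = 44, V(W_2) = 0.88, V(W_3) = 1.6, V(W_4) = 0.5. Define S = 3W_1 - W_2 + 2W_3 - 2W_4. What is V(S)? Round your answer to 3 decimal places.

By independence, V(S) = (3)²V(W_1) + (-1)²V(W_2) + (2)²V(W_3) + (-2)²V(W_4)
= (3)²·44 + (-1)²·0.88 + (2)²·1.6 + (-2)²·0.5 = 405.28

405.280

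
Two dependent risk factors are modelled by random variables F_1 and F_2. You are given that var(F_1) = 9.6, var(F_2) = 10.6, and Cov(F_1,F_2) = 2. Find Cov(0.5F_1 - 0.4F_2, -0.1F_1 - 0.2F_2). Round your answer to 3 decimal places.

Cov(0.5F_1 - 0.4F_2, -0.1F_1 - 0.2F_2) = (0.5)(-0.1)var(F_1) + (-0.4)(-0.2)var(F_2) + [(0.5)(-0.2) + (-0.4)(-0.1)]Cov(F_1,F_2)
= -0.05·9.6 + 0.08·10.6 + -0.06·2 = 0.248

0.248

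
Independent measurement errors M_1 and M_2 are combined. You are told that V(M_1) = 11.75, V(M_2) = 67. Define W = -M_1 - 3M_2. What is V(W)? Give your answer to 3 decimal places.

614.750

By independence, V(W) = (-1)²V(M_1) + (-3)²V(M_2)
= (-1)²·11.75 + (-3)²·67 = 614.75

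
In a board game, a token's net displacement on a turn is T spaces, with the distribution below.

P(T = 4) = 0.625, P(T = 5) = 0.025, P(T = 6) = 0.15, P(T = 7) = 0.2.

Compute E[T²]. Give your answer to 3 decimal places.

25.825

E[T²] = (4)²(0.625) + (5)²(0.025) + (6)²(0.15) + (7)²(0.2) = 25.825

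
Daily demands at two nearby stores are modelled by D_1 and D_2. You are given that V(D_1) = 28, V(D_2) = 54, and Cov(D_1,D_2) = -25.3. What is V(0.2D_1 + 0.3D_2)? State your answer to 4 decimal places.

V(0.2D_1 + 0.3D_2) = (0.2)²·V(D_1) + (0.3)²·V(D_2) + 2·(0.2)·(0.3)·Cov(D_1,D_2)
= 0.04·28 + 0.09·54 + 0.12·-25.3 = 2.944

2.9440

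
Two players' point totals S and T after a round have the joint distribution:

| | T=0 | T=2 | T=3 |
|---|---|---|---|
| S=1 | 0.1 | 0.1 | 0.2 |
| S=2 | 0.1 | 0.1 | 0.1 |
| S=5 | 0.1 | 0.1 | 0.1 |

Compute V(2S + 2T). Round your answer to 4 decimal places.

E[S] = 2.5,  E[T] = 1.8,  E[ST] = 4.3
V(S) = 9.1 − (2.5)² = 2.85;  V(T) = 4.8 − (1.8)² = 1.56
Cov(S,T) = 4.3 − (2.5)(1.8) = -0.2
V(2S + 2T) = (2)²·2.85 + (2)²·1.56 + 2·(2)·(2)·-0.2 = 16.04

16.0400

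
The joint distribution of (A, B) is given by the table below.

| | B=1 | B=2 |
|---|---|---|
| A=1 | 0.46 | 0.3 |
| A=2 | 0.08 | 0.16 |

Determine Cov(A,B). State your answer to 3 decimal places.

0.050

E[A] = 1.24,  E[B] = 1.46
E[AB] = 1.86
Cov(A,B) = E[AB] − E[A]E[B] = 1.86 − (1.24)(1.46) = 0.0496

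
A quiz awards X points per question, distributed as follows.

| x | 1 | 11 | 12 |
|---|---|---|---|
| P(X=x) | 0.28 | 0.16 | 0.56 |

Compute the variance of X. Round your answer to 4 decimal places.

E[X] = (1)(0.28) + (11)(0.16) + (12)(0.56) = 8.76
E[X²] = (1)²(0.28) + (11)²(0.16) + (12)²(0.56) = 100.28
Var(X) = E[X²] − (E[X])² = 100.28 − (8.76)² = 23.5424

23.5424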